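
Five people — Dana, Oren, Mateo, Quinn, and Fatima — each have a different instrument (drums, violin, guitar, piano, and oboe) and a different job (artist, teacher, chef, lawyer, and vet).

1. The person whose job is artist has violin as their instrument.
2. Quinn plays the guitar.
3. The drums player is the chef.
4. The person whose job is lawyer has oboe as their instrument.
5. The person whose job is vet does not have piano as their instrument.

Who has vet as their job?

With clues 1–5, Dana, Fatima, Mateo, and Oren are impossible for the one with job vet.
That leaves Quinn.

Quinn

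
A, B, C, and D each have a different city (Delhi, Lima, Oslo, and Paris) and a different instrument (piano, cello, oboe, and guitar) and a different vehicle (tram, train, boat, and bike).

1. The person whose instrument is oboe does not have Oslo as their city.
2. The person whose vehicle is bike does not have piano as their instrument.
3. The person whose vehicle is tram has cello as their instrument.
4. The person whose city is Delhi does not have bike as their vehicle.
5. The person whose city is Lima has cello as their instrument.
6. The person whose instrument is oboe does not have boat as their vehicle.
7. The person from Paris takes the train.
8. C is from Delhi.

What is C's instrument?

With clues 1–8, cello, guitar, and oboe are impossible for C's instrument.
That leaves piano.

piano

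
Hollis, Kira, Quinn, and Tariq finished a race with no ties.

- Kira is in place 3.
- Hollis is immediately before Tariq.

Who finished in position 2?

With clue 1, Kira is ruled out for place 2.
With clues 1–2, Hollis and Quinn are ruled out for place 2.
So place 2 is Tariq.

Tariq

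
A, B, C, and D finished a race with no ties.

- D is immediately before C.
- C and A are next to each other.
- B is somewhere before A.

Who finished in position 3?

C

With clues 1–2, B and D are ruled out for place 3.
With clues 1–3, A is ruled out for place 3.
So place 3 is C.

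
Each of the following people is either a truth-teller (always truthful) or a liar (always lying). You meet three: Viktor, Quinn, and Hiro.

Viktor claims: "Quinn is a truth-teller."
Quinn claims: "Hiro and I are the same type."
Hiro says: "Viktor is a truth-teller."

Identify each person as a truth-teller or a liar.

Viktor: truth-teller, Quinn: truth-teller, Hiro: truth-teller

Consider Viktor. Suppose Viktor is a liar.
Then no assignment of the remaining roles makes every statement match its speaker's type — contradiction.
So Viktor is a truth-teller.
With that fixed, Hiro's statement is true, so Hiro is a truth-teller.
Consider Quinn. Suppose Quinn is a liar.
Then Viktor's statement comes out false, contradicting Viktor being a truth-teller.
So Quinn is a truth-teller.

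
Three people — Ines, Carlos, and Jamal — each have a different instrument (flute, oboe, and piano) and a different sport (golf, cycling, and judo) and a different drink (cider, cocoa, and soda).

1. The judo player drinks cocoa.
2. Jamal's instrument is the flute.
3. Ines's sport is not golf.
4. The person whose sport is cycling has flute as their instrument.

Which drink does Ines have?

With clues 1–4, cider and soda are impossible for Ines's drink.
That leaves cocoa.

cocoa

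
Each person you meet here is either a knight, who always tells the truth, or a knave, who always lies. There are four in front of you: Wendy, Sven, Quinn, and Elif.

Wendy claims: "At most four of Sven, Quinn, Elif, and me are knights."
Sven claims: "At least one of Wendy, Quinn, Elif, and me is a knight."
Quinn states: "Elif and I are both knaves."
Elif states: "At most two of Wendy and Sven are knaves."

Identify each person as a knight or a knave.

Regardless of anyone's role, Wendy's statement is true, so Wendy is a knight.
With that fixed, Sven's statement is true, so Sven is a knight.
With that fixed, Elif's statement is true, so Elif is a knight.
With that fixed, Quinn's statement is false, so Quinn is a knave.

Wendy: knight, Sven: knight, Quinn: knave, Elif: knight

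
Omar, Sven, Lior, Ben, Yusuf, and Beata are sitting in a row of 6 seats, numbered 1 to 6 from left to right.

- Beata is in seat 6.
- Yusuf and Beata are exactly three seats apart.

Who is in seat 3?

Yusuf

With clue 1, Beata is ruled out for seat 3.
With clues 1–2, Ben, Lior, Omar, and Sven are ruled out for seat 3.
So seat 3 is Yusuf.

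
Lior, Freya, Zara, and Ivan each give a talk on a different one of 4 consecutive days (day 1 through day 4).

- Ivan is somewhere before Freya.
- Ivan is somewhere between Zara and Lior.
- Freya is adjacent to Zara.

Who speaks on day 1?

With clue 1, Freya is ruled out for day 1.
With clues 1–2, Ivan is ruled out for day 1.
With clues 1–3, Zara is ruled out for day 1.
So day 1 is Lior.

Lior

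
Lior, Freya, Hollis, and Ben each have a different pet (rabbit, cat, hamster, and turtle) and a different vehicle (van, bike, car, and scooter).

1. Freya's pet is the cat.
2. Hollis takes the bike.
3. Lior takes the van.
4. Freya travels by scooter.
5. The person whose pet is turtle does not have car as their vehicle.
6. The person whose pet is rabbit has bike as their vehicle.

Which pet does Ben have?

Clue 1 rules out cat for Ben's pet.
With clues 1–5, turtle is impossible for Ben's pet.
With clues 1–6, rabbit is impossible for Ben's pet.
That leaves hamster.

hamster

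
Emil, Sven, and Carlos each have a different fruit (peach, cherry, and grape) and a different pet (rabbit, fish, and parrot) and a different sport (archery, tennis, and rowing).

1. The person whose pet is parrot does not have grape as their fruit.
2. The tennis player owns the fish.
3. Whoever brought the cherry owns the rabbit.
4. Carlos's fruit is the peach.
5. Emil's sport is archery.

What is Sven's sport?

With clues 1–5, archery and rowing are impossible for Sven's sport.
That leaves tennis.

tennis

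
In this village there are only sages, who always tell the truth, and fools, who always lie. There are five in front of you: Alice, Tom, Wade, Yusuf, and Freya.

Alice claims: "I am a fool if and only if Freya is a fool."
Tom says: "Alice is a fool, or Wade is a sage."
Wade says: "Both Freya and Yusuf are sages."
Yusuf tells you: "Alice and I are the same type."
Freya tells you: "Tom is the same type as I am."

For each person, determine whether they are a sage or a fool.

Alice: sage, Tom: sage, Wade: sage, Yusuf: sage, Freya: sage

Consider Alice. Suppose Alice is a fool.
Then whichever role Yusuf has, Yusuf's statement has the wrong truth value — contradiction.
So Alice is a sage.
Consider Tom. Suppose Tom is a fool.
Then whichever role Freya has, Freya's statement has the wrong truth value — contradiction.
So Tom is a sage.
Consider Wade. Suppose Wade is a fool.
Then Tom's statement comes out false, contradicting Tom being a sage.
So Wade is a sage.
Consider Yusuf. Suppose Yusuf is a fool.
Then Wade's statement comes out false, contradicting Wade being a sage.
So Yusuf is a sage.
Consider Freya. Suppose Freya is a fool.
Then Alice's statement comes out false, contradicting Alice being a sage.
So Freya is a sage.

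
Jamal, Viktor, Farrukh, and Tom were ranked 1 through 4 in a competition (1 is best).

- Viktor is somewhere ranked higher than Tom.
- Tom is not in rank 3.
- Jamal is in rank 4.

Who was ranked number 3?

With clues 1–2, Tom is ruled out for rank 3.
With clues 1–3, Jamal and Viktor are ruled out for rank 3.
So rank 3 is Farrukh.

Farrukh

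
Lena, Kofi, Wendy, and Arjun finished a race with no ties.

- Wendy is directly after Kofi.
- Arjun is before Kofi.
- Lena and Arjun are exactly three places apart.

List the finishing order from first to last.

From clue 1: Kofi is in {1,2,3}.
From clues 1–2: Kofi is in {2,3}.
From clues 1–3: Arjun → place 1, Kofi → place 2, Wendy → place 3, Lena → place 4.

Arjun, Kofi, Wendy, Lena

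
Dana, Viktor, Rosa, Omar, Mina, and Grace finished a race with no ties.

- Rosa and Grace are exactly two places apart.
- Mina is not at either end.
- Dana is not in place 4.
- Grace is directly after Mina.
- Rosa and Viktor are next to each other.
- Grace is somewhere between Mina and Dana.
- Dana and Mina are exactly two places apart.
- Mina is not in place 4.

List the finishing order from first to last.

Viktor, Rosa, Mina, Grace, Dana, Omar

From clues 1–2: Mina is in {2,3,4,5}.
From clues 1–5: Dana is in {1,2,5,6}.
From clues 1–6: Dana is in {5,6}.
From clues 1–8: Viktor → place 1, Rosa → place 2, Mina → place 3, Grace → place 4, Dana → place 5, Omar → place 6.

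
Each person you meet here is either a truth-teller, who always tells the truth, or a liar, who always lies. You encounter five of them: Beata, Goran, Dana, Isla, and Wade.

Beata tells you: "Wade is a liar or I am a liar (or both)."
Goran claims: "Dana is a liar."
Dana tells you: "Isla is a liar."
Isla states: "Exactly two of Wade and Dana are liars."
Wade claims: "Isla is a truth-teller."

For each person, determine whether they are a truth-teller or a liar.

Beata: truth-teller, Goran: liar, Dana: truth-teller, Isla: liar, Wade: liar

Consider Beata. Suppose Beata is a liar.
Then Beata's own statement would have to be false, but it can't be — contradiction.
So Beata is a truth-teller.
Consider Goran. Suppose Goran is a truth-teller.
Then no assignment of the remaining roles makes every statement match its speaker's type — contradiction.
So Goran is a liar.
Consider Dana. Suppose Dana is a liar.
Then Goran's statement comes out true, contradicting Goran being a liar.
So Dana is a truth-teller.
With that fixed, Isla's statement is false, so Isla is a liar.
With that fixed, Wade's statement is false, so Wade is a liar.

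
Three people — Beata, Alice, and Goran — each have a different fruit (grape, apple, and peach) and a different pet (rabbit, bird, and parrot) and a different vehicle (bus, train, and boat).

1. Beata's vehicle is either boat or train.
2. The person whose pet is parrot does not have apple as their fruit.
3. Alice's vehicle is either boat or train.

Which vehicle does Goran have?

bus

With clues 1–3, boat and train are impossible for Goran's vehicle.
That leaves bus.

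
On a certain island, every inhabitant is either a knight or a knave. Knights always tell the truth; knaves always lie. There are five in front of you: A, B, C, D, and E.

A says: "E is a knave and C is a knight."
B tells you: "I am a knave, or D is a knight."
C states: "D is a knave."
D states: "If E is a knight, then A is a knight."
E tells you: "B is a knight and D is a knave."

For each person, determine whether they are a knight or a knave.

Consider A. Suppose A is a knight.
Then no assignment of the remaining roles makes every statement match its speaker's type — contradiction.
So A is a knave.
Consider B. Suppose B is a knave.
Then B's own statement would have to be false, but it can't be — contradiction.
So B is a knight.
Consider C. Suppose C is a knight.
Then no assignment of the remaining roles makes every statement match its speaker's type — contradiction.
So C is a knave.
Consider D. Suppose D is a knave.
Then B's statement comes out false, contradicting B being a knight.
So D is a knight.
With that fixed, E's statement is false, so E is a knave.

A: knave, B: knight, C: knave, D: knight, E: knave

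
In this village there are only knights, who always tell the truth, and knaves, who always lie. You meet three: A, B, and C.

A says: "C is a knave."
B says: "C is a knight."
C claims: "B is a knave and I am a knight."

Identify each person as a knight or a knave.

A: knight, B: knave, C: knave

Consider A. Suppose A is a knave.
Then no assignment of the remaining roles makes every statement match its speaker's type — contradiction.
So A is a knight.
Consider B. Suppose B is a knight.
Then no assignment of the remaining roles makes every statement match its speaker's type — contradiction.
So B is a knave.
Consider C. Suppose C is a knight.
Then A's statement comes out false, contradicting A being a knight.
So C is a knave.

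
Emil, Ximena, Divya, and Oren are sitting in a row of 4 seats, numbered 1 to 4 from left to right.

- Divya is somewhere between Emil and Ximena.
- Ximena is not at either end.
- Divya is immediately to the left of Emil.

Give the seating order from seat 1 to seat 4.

From clue 1: Divya is in {2,3}.
From clues 1–2: Emil is in {1,4}.
From clues 1–3: Oren → seat 1, Ximena → seat 2, Divya → seat 3, Emil → seat 4.

Oren, Ximena, Divya, Emil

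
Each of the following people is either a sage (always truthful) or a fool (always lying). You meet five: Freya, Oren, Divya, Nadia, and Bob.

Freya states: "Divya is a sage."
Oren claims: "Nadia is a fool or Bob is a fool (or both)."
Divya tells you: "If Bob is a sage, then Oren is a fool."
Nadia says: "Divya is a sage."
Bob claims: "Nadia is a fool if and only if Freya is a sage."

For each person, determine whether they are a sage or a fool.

Consider Freya. Suppose Freya is a fool.
Then no assignment of the remaining roles makes every statement match its speaker's type — contradiction.
So Freya is a sage.
Consider Oren. Suppose Oren is a fool.
Then no assignment of the remaining roles makes every statement match its speaker's type — contradiction.
So Oren is a sage.
Consider Divya. Suppose Divya is a fool.
Then Freya's statement comes out false, contradicting Freya being a sage.
So Divya is a sage.
With that fixed, Nadia's statement is true, so Nadia is a sage.
With that fixed, Bob's statement is false, so Bob is a fool.

Freya: sage, Oren: sage, Divya: sage, Nadia: sage, Bob: fool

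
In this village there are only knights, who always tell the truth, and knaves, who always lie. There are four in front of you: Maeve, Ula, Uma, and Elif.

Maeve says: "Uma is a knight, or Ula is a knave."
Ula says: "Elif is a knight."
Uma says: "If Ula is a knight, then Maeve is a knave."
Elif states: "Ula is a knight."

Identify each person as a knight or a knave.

Maeve: knight, Ula: knave, Uma: knight, Elif: knave

Consider Maeve. Suppose Maeve is a knave.
Then no assignment of the remaining roles makes every statement match its speaker's type — contradiction.
So Maeve is a knight.
Consider Ula. Suppose Ula is a knight.
Then no assignment of the remaining roles makes every statement match its speaker's type — contradiction.
So Ula is a knave.
With that fixed, Uma's statement is true, so Uma is a knight.
With that fixed, Elif's statement is false, so Elif is a knave.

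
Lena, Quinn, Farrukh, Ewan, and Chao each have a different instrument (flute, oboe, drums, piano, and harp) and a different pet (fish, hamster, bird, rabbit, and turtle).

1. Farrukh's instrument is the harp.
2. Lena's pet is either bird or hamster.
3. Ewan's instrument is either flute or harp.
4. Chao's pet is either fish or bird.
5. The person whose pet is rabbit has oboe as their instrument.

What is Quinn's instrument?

oboe

Clue 1 rules out harp for Quinn's instrument.
With clues 1–3, flute is impossible for Quinn's instrument.
With clues 1–5, drums and piano are impossible for Quinn's instrument.
That leaves oboe.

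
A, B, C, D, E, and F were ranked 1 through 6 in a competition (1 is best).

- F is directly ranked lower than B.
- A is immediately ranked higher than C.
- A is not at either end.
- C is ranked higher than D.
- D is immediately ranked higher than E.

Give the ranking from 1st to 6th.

From clue 1: B is in {1,2,3,4,5}.
From clues 1–2: A is in {1,2,3,4,5}.
From clues 1–3: A is in {2,3,4,5}.
From clues 1–4: A is in {2,3,4}.
From clues 1–5: B → rank 1, F → rank 2, A → rank 3, C → rank 4, D → rank 5, E → rank 6.

B, F, A, C, D, E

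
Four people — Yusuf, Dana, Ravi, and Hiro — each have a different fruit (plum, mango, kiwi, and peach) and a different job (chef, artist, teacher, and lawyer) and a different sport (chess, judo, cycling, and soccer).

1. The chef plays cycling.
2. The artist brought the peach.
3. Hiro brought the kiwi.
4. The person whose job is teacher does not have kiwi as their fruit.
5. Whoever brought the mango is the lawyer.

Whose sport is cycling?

With clues 1–5, Dana, Ravi, and Yusuf are impossible for the one with sport cycling.
That leaves Hiro.

Hiro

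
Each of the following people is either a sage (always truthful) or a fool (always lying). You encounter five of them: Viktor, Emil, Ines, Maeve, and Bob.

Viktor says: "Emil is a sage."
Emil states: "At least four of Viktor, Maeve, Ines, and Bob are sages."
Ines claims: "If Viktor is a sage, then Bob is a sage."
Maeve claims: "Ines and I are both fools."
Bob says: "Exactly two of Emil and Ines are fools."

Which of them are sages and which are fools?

Viktor: fool, Emil: fool, Ines: sage, Maeve: fool, Bob: fool

Consider Viktor. Suppose Viktor is a sage.
Then no assignment of the remaining roles makes every statement match its speaker's type — contradiction.
So Viktor is a fool.
With that fixed, Emil's statement is false, so Emil is a fool.
With that fixed, Ines's statement is true, so Ines is a sage.
With that fixed, Maeve's statement is false, so Maeve is a fool.
With that fixed, Bob's statement is false, so Bob is a fool.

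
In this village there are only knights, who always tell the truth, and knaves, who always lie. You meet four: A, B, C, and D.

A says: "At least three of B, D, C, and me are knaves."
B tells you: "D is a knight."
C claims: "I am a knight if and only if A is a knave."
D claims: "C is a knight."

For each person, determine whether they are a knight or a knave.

A: knave, B: knight, C: knight, D: knight

Consider A. Suppose A is a knight.
Then whichever role C has, C's statement has the wrong truth value — contradiction.
So A is a knave.
Consider B. Suppose B is a knave.
Then no assignment of the remaining roles makes every statement match its speaker's type — contradiction.
So B is a knight.
Consider C. Suppose C is a knave.
Then no assignment of the remaining roles makes every statement match its speaker's type — contradiction.
So C is a knight.
With that fixed, D's statement is true, so D is a knight.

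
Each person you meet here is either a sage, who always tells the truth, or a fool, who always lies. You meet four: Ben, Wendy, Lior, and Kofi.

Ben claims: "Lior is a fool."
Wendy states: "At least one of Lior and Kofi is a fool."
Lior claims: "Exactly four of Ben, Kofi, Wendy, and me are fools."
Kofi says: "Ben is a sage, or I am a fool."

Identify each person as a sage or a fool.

Ben: sage, Wendy: sage, Lior: fool, Kofi: sage

Consider Ben. Suppose Ben is a fool.
Then whichever role Kofi has, Kofi's statement has the wrong truth value — contradiction.
So Ben is a sage.
With that fixed, Lior's statement is false, so Lior is a fool.
With that fixed, Kofi's statement is true, so Kofi is a sage.
With that fixed, Wendy's statement is true, so Wendy is a sage.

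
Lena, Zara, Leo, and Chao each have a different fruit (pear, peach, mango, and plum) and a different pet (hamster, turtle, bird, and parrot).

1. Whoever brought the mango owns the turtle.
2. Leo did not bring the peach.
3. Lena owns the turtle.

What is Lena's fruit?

With clues 1–3, peach, pear, and plum are impossible for Lena's fruit.
That leaves mango.

mango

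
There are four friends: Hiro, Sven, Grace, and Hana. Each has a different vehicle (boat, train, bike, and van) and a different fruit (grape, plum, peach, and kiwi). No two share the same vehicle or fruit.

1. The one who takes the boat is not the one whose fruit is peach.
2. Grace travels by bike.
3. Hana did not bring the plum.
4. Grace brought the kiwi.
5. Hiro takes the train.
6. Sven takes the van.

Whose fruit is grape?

With clues 1–4, Grace is impossible for the one with fruit grape.
With clues 1–6, Hiro and Sven are impossible for the one with fruit grape.
That leaves Hana.

Hana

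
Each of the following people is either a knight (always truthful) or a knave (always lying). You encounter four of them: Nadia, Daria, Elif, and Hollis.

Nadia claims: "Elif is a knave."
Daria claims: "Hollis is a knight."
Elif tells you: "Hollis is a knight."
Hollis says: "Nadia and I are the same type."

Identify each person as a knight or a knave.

Nadia: knight, Daria: knave, Elif: knave, Hollis: knave

Consider Nadia. Suppose Nadia is a knave.
Then whichever role Hollis has, Hollis's statement has the wrong truth value — contradiction.
So Nadia is a knight.
Consider Daria. Suppose Daria is a knight.
Then no assignment of the remaining roles makes every statement match its speaker's type — contradiction.
So Daria is a knave.
Consider Elif. Suppose Elif is a knight.
Then Nadia's statement comes out false, contradicting Nadia being a knight.
So Elif is a knave.
Consider Hollis. Suppose Hollis is a knight.
Then Daria's statement comes out true, contradicting Daria being a knave.
So Hollis is a knave.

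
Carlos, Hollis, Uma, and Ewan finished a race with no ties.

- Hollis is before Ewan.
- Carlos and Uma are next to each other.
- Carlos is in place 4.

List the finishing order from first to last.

Hollis, Ewan, Uma, Carlos

From clue 1: Hollis is in {1,2,3}.
From clues 1–2: Hollis is in {1,3}.
From clues 1–3: Hollis → place 1, Ewan → place 2, Uma → place 3, Carlos → place 4.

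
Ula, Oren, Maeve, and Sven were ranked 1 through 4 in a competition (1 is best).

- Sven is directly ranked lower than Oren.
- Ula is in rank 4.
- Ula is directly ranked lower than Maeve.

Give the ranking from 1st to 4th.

From clue 1: Oren is in {1,2,3}.
From clues 1–2: Ula → rank 4.
From clues 1–3: Oren → rank 1, Sven → rank 2, Maeve → rank 3.

Oren, Sven, Maeve, Ula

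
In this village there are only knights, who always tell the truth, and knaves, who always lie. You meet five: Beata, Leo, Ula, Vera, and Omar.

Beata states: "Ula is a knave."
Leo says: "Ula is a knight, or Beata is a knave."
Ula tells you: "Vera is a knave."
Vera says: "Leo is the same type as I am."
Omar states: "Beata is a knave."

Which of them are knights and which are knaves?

Beata: knave, Leo: knight, Ula: knight, Vera: knave, Omar: knight

Consider Beata. Suppose Beata is a knight.
Then no assignment of the remaining roles makes every statement match its speaker's type — contradiction.
So Beata is a knave.
With that fixed, Leo's statement is true, so Leo is a knight.
With that fixed, Omar's statement is true, so Omar is a knight.
Consider Ula. Suppose Ula is a knave.
Then Beata's statement comes out true, contradicting Beata being a knave.
So Ula is a knight.
Consider Vera. Suppose Vera is a knight.
Then Ula's statement comes out false, contradicting Ula being a knight.
So Vera is a knave.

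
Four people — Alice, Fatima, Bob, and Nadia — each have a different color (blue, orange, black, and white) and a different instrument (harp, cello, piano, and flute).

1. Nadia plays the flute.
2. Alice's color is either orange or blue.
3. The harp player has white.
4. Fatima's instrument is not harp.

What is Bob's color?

white

With clues 1–4, black, blue, and orange are impossible for Bob's color.
That leaves white.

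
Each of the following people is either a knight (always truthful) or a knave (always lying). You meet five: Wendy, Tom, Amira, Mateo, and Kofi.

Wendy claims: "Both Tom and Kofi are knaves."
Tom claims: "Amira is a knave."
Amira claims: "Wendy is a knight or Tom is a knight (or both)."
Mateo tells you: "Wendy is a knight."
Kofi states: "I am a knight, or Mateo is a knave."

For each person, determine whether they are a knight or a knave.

Consider Wendy. Suppose Wendy is a knave.
Then no assignment of the remaining roles makes every statement match its speaker's type — contradiction.
So Wendy is a knight.
With that fixed, Amira's statement is true, so Amira is a knight.
With that fixed, Mateo's statement is true, so Mateo is a knight.
With that fixed, Tom's statement is false, so Tom is a knave.
Consider Kofi. Suppose Kofi is a knight.
Then Wendy's statement comes out false, contradicting Wendy being a knight.
So Kofi is a knave.

Wendy: knight, Tom: knave, Amira: knight, Mateo: knight, Kofi: knave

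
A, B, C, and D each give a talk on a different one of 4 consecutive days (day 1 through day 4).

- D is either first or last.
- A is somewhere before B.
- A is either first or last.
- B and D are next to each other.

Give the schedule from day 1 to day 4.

A, C, B, D

From clue 1: D is in {1,4}.
From clues 1–3: A → day 1, D → day 4.
From clues 1–4: C → day 2, B → day 3.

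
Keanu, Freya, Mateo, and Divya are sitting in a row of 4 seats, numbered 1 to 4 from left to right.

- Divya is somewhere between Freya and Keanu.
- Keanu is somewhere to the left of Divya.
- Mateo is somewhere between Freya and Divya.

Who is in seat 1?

With clue 1, Divya is ruled out for seat 1.
With clues 1–2, Freya is ruled out for seat 1.
With clues 1–3, Mateo is ruled out for seat 1.
So seat 1 is Keanu.

Keanu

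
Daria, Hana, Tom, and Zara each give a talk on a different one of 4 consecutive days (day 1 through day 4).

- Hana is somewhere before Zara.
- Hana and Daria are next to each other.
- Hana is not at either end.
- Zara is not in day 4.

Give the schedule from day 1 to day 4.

Daria, Hana, Zara, Tom

From clue 1: Hana is in {1,2,3}.
From clues 1–2: Zara is in {3,4}.
From clues 1–3: Hana is in {2,3}.
From clues 1–4: Daria → day 1, Hana → day 2, Zara → day 3, Tom → day 4.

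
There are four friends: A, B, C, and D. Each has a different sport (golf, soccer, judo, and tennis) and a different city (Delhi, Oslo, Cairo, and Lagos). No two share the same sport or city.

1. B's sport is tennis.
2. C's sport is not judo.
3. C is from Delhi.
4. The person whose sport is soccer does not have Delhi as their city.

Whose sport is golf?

Clue 1 rules out B for the one with sport golf.
With clues 1–4, A and D are impossible for the one with sport golf.
That leaves C.

C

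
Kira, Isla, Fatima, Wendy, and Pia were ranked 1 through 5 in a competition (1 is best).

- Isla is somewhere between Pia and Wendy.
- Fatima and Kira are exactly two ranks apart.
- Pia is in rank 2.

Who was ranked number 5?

Wendy

With clue 1, Isla is ruled out for rank 5.
With clues 1–3, Fatima, Kira, and Pia are ruled out for rank 5.
So rank 5 is Wendy.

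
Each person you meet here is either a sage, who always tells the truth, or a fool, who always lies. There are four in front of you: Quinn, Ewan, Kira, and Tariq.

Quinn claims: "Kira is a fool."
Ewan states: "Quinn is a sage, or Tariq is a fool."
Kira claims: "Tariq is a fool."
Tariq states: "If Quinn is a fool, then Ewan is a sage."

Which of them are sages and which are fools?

Consider Quinn. Suppose Quinn is a fool.
Then no assignment of the remaining roles makes every statement match its speaker's type — contradiction.
So Quinn is a sage.
With that fixed, Ewan's statement is true, so Ewan is a sage.
With that fixed, Tariq's statement is true, so Tariq is a sage.
With that fixed, Kira's statement is false, so Kira is a fool.

Quinn: sage, Ewan: sage, Kira: fool, Tariq: sage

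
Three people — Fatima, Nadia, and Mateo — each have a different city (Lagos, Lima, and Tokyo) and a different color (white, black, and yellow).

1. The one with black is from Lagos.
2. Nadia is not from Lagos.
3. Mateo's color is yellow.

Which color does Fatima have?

black

With clues 1–3, white and yellow are impossible for Fatima's color.
That leaves black.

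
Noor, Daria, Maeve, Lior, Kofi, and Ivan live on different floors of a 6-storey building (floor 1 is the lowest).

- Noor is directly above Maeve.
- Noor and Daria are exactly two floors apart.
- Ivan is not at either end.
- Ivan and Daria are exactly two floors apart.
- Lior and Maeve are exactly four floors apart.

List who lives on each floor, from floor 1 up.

Lior, Ivan, Kofi, Daria, Maeve, Noor

From clue 1: Noor is in {2,3,4,5,6}.
From clues 1–3: Ivan is in {2,3,4,5}.
From clues 1–4: Ivan → floor 2, Daria → floor 4, Maeve → floor 5, Noor → floor 6.
From clues 1–5: Lior → floor 1, Kofi → floor 3.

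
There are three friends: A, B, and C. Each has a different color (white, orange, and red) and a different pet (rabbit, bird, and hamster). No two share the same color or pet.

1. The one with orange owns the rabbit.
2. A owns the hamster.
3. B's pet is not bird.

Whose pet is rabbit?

B

With clues 1–2, A is impossible for the one with pet rabbit.
With clues 1–3, C is impossible for the one with pet rabbit.
That leaves B.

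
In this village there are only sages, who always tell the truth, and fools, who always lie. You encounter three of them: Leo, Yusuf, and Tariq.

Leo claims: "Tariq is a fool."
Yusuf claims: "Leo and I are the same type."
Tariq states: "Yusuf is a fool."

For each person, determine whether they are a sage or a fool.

Leo: sage, Yusuf: sage, Tariq: fool

Consider Leo. Suppose Leo is a fool.
Then whichever role Yusuf has, Yusuf's statement has the wrong truth value — contradiction.
So Leo is a sage.
Consider Yusuf. Suppose Yusuf is a fool.
Then no assignment of the remaining roles makes every statement match its speaker's type — contradiction.
So Yusuf is a sage.
With that fixed, Tariq's statement is false, so Tariq is a fool.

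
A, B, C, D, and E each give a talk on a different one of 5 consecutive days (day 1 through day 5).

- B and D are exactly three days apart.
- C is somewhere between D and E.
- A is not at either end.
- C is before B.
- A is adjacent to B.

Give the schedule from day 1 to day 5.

D, C, A, B, E

From clue 1: B is in {1,2,4,5}.
From clues 1–2: C is in {2,3,4}.
From clues 1–3: B is in {2,4}.
From clues 1–4: D → day 1, B → day 4, E → day 5.
From clues 1–5: C → day 2, A → day 3.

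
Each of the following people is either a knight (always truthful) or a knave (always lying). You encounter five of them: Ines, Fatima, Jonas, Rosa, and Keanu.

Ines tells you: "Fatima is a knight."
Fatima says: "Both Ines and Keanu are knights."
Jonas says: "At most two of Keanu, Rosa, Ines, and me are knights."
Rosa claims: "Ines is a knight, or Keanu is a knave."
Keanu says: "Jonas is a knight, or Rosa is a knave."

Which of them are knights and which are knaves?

Ines: knave, Fatima: knave, Jonas: knight, Rosa: knave, Keanu: knight

Consider Ines. Suppose Ines is a knight.
Then no assignment of the remaining roles makes every statement match its speaker's type — contradiction.
So Ines is a knave.
With that fixed, Fatima's statement is false, so Fatima is a knave.
Consider Jonas. Suppose Jonas is a knave.
Then Jonas's own statement would have to be false, but it can't be — contradiction.
So Jonas is a knight.
With that fixed, Keanu's statement is true, so Keanu is a knight.
With that fixed, Rosa's statement is false, so Rosa is a knave.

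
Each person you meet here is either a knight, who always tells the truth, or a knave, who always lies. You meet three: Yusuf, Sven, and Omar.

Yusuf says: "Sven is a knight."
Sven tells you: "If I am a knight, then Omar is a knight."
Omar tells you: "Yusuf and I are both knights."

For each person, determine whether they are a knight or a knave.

Consider Yusuf. Suppose Yusuf is a knave.
Then no assignment of the remaining roles makes every statement match its speaker's type — contradiction.
So Yusuf is a knight.
Consider Sven. Suppose Sven is a knave.
Then Yusuf's statement comes out false, contradicting Yusuf being a knight.
So Sven is a knight.
Consider Omar. Suppose Omar is a knave.
Then Sven's statement comes out false, contradicting Sven being a knight.
So Omar is a knight.

Yusuf: knight, Sven: knight, Omar: knight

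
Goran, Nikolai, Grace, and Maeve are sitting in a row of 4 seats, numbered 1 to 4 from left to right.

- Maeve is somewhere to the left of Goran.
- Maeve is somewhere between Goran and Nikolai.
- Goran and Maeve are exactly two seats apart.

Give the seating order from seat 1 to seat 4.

Nikolai, Maeve, Grace, Goran

From clue 1: Goran is in {2,3,4}.
From clues 1–2: Goran is in {3,4}.
From clues 1–3: Nikolai → seat 1, Maeve → seat 2, Grace → seat 3, Goran → seat 4.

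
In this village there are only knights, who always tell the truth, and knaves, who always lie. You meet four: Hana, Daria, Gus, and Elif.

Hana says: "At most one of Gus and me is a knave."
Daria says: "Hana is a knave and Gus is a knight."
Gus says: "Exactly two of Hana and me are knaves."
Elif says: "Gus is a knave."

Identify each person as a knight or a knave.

Consider Hana. Suppose Hana is a knave.
Then whichever role Gus has, Gus's statement has the wrong truth value — contradiction.
So Hana is a knight.
With that fixed, Daria's statement is false, so Daria is a knave.
With that fixed, Gus's statement is false, so Gus is a knave.
With that fixed, Elif's statement is true, so Elif is a knight.

Hana: knight, Daria: knave, Gus: knave, Elif: knight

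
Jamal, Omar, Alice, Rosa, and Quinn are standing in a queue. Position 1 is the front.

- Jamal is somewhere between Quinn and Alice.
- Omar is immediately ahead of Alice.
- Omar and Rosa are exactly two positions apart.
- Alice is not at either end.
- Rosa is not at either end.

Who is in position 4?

With clues 1–3, Quinn and Rosa are ruled out for position 4.
With clues 1–4, Omar is ruled out for position 4.
With clues 1–5, Alice is ruled out for position 4.
So position 4 is Jamal.

Jamal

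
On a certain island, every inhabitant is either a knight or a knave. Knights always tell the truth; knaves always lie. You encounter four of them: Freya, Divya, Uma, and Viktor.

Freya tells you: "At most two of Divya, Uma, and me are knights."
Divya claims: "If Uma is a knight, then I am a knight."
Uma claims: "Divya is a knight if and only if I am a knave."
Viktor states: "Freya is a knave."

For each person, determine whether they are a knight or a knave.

Consider Freya. Suppose Freya is a knave.
Then Freya's own statement would have to be false, but it can't be — contradiction.
So Freya is a knight.
With that fixed, Viktor's statement is false, so Viktor is a knave.
Consider Divya. Suppose Divya is a knight.
Then whichever role Uma has, Uma's statement has the wrong truth value — contradiction.
So Divya is a knave.
Consider Uma. Suppose Uma is a knave.
Then Divya's statement comes out true, contradicting Divya being a knave.
So Uma is a knight.

Freya: knight, Divya: knave, Uma: knight, Viktor: knave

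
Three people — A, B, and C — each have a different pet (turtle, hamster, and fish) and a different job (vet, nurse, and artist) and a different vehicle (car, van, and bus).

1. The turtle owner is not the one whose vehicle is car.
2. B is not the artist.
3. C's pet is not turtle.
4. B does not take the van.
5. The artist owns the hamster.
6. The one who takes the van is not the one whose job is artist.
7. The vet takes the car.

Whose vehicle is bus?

With clues 1–6, A is impossible for the one with vehicle bus.
With clues 1–7, B is impossible for the one with vehicle bus.
That leaves C.

C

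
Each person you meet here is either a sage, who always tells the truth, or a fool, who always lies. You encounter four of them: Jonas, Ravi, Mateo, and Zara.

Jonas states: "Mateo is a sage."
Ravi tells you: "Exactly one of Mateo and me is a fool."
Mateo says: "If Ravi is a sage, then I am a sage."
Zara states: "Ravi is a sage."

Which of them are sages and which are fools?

Jonas: fool, Ravi: sage, Mateo: fool, Zara: sage

Consider Jonas. Suppose Jonas is a sage.
Then no assignment of the remaining roles makes every statement match its speaker's type — contradiction.
So Jonas is a fool.
Consider Ravi. Suppose Ravi is a fool.
Then no assignment of the remaining roles makes every statement match its speaker's type — contradiction.
So Ravi is a sage.
With that fixed, Zara's statement is true, so Zara is a sage.
Consider Mateo. Suppose Mateo is a sage.
Then Jonas's statement comes out true, contradicting Jonas being a fool.
So Mateo is a fool.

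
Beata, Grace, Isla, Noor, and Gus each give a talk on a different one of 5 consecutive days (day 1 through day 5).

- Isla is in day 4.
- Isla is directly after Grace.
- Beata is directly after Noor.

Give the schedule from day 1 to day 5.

Noor, Beata, Grace, Isla, Gus

From clue 1: Isla → day 4.
From clues 1–2: Grace → day 3.
From clues 1–3: Noor → day 1, Beata → day 2, Gus → day 5.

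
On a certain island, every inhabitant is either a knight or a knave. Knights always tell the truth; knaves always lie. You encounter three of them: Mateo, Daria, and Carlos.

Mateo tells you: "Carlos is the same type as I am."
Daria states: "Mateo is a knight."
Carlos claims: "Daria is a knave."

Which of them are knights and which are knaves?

Mateo: knave, Daria: knave, Carlos: knight

Consider Mateo. Suppose Mateo is a knight.
Then no assignment of the remaining roles makes every statement match its speaker's type — contradiction.
So Mateo is a knave.
With that fixed, Daria's statement is false, so Daria is a knave.
With that fixed, Carlos's statement is true, so Carlos is a knight.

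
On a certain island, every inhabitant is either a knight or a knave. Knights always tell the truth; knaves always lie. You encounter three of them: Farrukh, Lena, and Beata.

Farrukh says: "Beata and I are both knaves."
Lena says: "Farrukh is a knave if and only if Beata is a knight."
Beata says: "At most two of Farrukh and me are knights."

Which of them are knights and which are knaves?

Regardless of anyone's role, Beata's statement is true, so Beata is a knight.
With that fixed, Farrukh's statement is false, so Farrukh is a knave.
With that fixed, Lena's statement is true, so Lena is a knight.

Farrukh: knave, Lena: knight, Beata: knight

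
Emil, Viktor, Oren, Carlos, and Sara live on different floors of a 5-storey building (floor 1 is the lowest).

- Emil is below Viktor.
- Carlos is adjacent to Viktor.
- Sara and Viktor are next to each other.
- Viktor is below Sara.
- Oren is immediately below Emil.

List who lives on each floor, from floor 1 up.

Oren, Emil, Carlos, Viktor, Sara

From clue 1: Emil is in {1,2,3,4}.
From clues 1–2: Emil is in {1,2,3}.
From clues 1–3: Emil is in {1,2}.
From clues 1–5: Oren → floor 1, Emil → floor 2, Carlos → floor 3, Viktor → floor 4, Sara → floor 5.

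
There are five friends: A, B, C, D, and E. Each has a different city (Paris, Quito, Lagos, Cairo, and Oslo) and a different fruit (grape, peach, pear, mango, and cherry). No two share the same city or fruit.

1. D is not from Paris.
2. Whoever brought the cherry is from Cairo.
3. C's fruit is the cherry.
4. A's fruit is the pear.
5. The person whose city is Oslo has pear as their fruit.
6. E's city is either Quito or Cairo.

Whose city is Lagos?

With clues 1–3, C is impossible for the one with city Lagos.
With clues 1–5, A is impossible for the one with city Lagos.
With clues 1–6, B and E are impossible for the one with city Lagos.
That leaves D.

D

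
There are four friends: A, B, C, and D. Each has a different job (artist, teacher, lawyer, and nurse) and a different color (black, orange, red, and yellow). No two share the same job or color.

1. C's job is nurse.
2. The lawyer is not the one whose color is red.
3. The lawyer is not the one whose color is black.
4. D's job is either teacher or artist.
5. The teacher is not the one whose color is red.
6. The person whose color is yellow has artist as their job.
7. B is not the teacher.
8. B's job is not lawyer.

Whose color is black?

With clues 1–6, C is impossible for the one with color black.
With clues 1–7, B is impossible for the one with color black.
With clues 1–8, A is impossible for the one with color black.
That leaves D.

D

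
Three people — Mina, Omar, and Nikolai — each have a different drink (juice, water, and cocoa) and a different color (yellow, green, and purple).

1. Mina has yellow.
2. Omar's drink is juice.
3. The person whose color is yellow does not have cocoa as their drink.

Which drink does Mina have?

With clues 1–2, juice is impossible for Mina's drink.
With clues 1–3, cocoa is impossible for Mina's drink.
That leaves water.

water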